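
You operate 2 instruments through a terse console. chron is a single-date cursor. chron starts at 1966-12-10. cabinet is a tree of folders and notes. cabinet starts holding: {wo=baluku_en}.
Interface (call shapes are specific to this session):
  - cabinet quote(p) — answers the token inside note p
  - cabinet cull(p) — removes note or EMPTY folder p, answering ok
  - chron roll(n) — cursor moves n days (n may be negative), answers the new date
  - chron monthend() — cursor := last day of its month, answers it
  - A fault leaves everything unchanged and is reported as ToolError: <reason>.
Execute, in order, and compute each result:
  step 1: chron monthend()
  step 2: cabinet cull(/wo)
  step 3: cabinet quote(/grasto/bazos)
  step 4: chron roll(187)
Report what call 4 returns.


Answer: 1967-07-06

Derivation:
>>> chron monthend
[out] 1966-12-31
>>> cabinet cull p='/wo'
[out] ok
>>> cabinet quote p='/grasto/bazos'
[out] ToolError: not found
>>> chron roll n='187'
[out] 1967-07-06


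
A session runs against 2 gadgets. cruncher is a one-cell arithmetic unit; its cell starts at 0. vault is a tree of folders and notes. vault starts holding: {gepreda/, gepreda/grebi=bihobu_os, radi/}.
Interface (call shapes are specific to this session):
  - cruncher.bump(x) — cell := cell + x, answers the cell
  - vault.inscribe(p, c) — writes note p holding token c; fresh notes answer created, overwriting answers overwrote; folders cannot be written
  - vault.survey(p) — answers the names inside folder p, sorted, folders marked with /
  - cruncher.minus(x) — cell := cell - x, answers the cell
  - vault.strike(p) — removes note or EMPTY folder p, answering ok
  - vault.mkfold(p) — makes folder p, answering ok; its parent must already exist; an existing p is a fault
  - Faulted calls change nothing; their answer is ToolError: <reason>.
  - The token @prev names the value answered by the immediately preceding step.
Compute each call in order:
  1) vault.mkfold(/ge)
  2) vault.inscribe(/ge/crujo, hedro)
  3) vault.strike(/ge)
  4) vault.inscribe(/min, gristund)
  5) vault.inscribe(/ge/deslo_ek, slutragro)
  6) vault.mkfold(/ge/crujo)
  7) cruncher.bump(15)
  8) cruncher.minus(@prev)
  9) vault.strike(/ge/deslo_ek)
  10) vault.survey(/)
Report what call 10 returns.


Answer: [ge/, gepreda/, min, radi/]

Derivation:
$ vault.mkfold p: /ge
[out] ok
$ vault.inscribe p: /ge/crujo c: hedro
[out] created
$ vault.strike p: /ge
[out] ToolError: not empty
$ vault.inscribe p: /min c: gristund
[out] created
$ vault.inscribe p: /ge/deslo_ek c: slutragro
[out] created
$ vault.mkfold p: /ge/crujo
[out] ToolError: exists
$ cruncher.bump x: 15
[out] 15
$ cruncher.minus x: @prev
[out] 0
$ vault.strike p: /ge/deslo_ek
[out] ok
$ vault.survey p: /
[out] [ge/, gepreda/, min, radi/]


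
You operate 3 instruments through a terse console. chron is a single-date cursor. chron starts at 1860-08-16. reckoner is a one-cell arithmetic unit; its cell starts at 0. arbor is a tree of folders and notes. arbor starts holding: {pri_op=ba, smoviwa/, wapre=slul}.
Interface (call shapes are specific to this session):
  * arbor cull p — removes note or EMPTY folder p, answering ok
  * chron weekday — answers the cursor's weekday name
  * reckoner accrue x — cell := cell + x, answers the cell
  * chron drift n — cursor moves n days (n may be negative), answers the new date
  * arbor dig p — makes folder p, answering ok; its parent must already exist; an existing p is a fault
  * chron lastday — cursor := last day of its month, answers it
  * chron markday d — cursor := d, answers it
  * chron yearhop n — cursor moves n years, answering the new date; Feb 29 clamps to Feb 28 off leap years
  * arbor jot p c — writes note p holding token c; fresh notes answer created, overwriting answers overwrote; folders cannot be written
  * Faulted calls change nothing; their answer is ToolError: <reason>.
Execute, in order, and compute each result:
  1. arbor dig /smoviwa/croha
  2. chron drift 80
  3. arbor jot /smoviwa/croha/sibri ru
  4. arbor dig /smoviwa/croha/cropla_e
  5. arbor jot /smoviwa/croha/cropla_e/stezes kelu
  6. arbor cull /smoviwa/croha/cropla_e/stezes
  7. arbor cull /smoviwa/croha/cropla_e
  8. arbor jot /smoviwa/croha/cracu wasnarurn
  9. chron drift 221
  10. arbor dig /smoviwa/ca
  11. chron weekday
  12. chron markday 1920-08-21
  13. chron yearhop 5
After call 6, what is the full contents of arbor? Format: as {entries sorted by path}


Answer: {pri_op=ba, smoviwa/, smoviwa/croha/, smoviwa/croha/cropla_e/, smoviwa/croha/sibri=ru, wapre=slul}

Derivation:
·→ arbor dig(p='/smoviwa/croha')
·← ok
·→ chron drift(n='80')
·← 1860-11-04
·→ arbor jot(p='/smoviwa/croha/sibri', c='ru')
·← created
·→ arbor dig(p='/smoviwa/croha/cropla_e')
·← ok
·→ arbor jot(p='/smoviwa/croha/cropla_e/stezes', c='kelu')
·← created
·→ arbor cull(p='/smoviwa/croha/cropla_e/stezes')
·← ok
·→ arbor cull(p='/smoviwa/croha/cropla_e')
·← ok
·→ arbor jot(p='/smoviwa/croha/cracu', c='wasnarurn')
·← created
·→ chron drift(n='221')
·← 1861-06-13
·→ arbor dig(p='/smoviwa/ca')
·← ok
·→ chron weekday()
·← Thursday
·→ chron markday(d='1920-08-21')
·← 1920-08-21
·→ chron yearhop(n='5')
·← 1925-08-21


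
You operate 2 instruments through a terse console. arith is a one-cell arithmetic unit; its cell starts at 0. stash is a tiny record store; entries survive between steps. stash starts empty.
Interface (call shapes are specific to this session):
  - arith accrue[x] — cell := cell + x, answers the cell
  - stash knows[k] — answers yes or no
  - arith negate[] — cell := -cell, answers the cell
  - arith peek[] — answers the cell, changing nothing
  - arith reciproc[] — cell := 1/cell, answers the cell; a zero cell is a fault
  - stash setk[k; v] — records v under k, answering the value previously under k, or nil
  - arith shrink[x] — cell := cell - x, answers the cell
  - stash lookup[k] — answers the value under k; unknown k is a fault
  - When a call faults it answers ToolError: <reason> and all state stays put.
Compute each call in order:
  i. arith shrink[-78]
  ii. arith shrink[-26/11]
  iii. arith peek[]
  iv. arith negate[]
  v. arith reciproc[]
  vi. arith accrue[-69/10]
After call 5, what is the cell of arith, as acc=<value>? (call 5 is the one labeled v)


Invoking arith shrink(-78), — result: 78.
I try arith shrink(-26/11), yielding 884/11.
Next I call arith peek: 884/11.
Using arith negate(), and see -884/11.
Now I run arith reciproc, — result: -11/884.
Next I call arith accrue(-69/10), and observe -30553/4420.

Answer: acc=-11/884


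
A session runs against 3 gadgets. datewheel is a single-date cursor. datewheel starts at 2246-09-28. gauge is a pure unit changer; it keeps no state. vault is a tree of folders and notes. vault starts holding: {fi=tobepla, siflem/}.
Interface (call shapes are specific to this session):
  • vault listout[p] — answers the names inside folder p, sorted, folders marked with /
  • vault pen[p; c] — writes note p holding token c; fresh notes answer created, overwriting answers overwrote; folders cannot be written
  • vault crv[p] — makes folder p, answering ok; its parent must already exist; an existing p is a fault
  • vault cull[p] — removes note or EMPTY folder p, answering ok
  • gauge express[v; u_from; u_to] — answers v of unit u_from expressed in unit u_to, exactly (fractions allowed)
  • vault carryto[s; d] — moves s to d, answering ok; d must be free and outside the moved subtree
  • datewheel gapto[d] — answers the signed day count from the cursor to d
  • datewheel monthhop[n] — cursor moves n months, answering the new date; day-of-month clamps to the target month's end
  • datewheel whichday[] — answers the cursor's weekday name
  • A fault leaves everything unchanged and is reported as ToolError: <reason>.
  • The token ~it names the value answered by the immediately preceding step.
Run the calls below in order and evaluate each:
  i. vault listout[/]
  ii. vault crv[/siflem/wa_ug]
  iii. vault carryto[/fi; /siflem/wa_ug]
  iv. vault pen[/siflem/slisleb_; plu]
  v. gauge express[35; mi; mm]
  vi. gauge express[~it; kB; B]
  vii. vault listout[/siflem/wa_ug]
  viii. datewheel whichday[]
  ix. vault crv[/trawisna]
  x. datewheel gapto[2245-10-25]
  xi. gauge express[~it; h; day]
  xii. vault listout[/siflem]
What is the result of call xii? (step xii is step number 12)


I call vault listout on p: /, and observe [fi, siflem/].
I invoke vault crv on p: /siflem/wa_ug, and observe ok.
I try vault carryto on s: /fi, d: /siflem/wa_ug: ToolError: exists.
Using vault pen on p: /siflem/slisleb_, c: plu, → created.
I use gauge express on v: 35, u_from: mi, u_to: mm, and get 56327040.
I run gauge express on v: ~it, u_from: kB, u_to: B, yielding 56327040000.
I invoke vault listout on p: /siflem/wa_ug, yielding [].
I invoke datewheel whichday, → Monday.
Then vault crv on p: /trawisna: ok.
Now I run datewheel gapto on d: 2245-10-25: -338.
Next I call gauge express on v: ~it, u_from: h, u_to: day, and see -169/12.
Then vault listout on p: /siflem, giving [slisleb_, wa_ug/].

Answer: [slisleb_, wa_ug/]


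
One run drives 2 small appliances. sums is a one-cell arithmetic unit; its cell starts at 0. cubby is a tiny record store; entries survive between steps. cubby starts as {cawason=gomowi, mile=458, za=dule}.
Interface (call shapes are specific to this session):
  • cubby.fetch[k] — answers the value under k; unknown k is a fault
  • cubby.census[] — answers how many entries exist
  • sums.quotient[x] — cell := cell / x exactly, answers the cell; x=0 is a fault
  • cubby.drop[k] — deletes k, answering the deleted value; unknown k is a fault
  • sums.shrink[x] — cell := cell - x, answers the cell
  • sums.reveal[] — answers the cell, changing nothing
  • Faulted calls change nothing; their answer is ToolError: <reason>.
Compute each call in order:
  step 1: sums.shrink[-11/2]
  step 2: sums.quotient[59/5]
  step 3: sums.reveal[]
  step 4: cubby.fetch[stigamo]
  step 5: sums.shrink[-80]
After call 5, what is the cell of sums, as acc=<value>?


I invoke shrink passing x=-11/2, which returns 11/2.
Calling quotient passing x=59/5, giving 55/118.
I call reveal, and see 55/118.
I run fetch passing k=stigamo, and see ToolError: no such key stigamo.
Next I call shrink passing x=-80: 9495/118.

Answer: acc=9495/118


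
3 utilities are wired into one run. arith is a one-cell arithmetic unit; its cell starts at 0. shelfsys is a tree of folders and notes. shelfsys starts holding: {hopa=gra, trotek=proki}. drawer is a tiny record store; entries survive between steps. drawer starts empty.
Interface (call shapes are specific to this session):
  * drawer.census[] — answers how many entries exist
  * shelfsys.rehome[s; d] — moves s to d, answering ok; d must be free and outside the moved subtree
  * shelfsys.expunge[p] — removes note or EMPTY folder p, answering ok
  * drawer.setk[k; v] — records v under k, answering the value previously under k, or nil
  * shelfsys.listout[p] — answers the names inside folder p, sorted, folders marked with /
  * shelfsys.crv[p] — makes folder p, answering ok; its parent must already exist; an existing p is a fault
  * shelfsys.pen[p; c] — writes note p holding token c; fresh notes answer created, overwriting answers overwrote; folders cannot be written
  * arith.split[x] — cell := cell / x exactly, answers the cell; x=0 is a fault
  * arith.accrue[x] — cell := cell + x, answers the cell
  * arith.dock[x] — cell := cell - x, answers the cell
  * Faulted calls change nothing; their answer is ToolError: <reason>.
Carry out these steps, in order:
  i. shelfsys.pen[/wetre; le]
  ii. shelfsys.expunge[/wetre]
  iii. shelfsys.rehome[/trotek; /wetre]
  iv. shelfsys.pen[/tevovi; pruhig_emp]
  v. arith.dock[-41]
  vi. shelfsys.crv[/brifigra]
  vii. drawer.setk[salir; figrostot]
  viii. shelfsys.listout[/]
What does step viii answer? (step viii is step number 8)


Answer: [brifigra/, hopa, tevovi, wetre]

Derivation:
CALL shelfsys.pen[/wetre; le]
RET  created
CALL shelfsys.expunge[/wetre]
RET  ok
CALL shelfsys.rehome[/trotek; /wetre]
RET  ok
CALL shelfsys.pen[/tevovi; pruhig_emp]
RET  created
CALL arith.dock[-41]
RET  41
CALL shelfsys.crv[/brifigra]
RET  ok
CALL drawer.setk[salir; figrostot]
RET  nil
CALL shelfsys.listout[/]
RET  [brifigra/, hopa, tevovi, wetre]


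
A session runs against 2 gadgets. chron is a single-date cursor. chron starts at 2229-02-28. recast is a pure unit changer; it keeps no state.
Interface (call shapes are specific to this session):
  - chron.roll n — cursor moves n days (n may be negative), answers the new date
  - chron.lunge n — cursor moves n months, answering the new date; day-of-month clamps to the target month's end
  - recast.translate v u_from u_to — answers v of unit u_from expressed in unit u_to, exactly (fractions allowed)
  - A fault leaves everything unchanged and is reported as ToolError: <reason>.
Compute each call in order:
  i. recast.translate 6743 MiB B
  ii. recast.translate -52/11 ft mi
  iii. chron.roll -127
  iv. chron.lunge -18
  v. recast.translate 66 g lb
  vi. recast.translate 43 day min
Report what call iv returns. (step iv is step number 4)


Act: translate[6743; MiB; B]
Obs: 7070547968
Act: translate[-52/11; ft; mi]
Obs: -13/14520
Act: roll[-127]
Obs: 2228-10-24
Act: lunge[-18]
Obs: 2227-04-24
Act: translate[66; g; lb]
Obs: 600000/4123567
Act: translate[43; day; min]
Obs: 61920

Answer: 2227-04-24


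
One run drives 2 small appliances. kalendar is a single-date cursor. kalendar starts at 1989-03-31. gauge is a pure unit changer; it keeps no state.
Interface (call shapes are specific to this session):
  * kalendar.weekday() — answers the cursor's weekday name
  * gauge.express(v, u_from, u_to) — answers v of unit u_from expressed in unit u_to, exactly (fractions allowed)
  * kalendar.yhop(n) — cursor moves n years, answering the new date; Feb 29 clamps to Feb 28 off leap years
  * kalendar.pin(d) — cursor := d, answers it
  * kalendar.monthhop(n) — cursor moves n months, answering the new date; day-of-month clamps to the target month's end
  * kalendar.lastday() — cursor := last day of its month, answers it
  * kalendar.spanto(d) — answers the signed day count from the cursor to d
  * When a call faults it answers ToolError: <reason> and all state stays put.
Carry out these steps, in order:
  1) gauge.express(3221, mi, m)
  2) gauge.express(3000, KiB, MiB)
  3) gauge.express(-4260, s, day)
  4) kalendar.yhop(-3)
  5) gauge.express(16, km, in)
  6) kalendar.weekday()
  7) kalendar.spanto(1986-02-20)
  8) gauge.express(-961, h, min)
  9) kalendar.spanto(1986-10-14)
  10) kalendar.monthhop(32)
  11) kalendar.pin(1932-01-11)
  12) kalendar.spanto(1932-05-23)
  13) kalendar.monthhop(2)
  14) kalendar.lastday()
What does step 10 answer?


Answer: 1988-11-30

Derivation:
==> express(v='3221', u_from='mi', u_to='m')
<== 647962128/125
==> express(v='3000', u_from='KiB', u_to='MiB')
<== 375/128
==> express(v='-4260', u_from='s', u_to='day')
<== -71/1440
==> yhop(n='-3')
<== 1986-03-31
==> express(v='16', u_from='km', u_to='in')
<== 80000000/127
==> weekday()
<== Monday
==> spanto(d='1986-02-20')
<== -39
==> express(v='-961', u_from='h', u_to='min')
<== -57660
==> spanto(d='1986-10-14')
<== 197
==> monthhop(n='32')
<== 1988-11-30
==> pin(d='1932-01-11')
<== 1932-01-11
==> spanto(d='1932-05-23')
<== 133
==> monthhop(n='2')
<== 1932-03-11
==> lastday()
<== 1932-03-31


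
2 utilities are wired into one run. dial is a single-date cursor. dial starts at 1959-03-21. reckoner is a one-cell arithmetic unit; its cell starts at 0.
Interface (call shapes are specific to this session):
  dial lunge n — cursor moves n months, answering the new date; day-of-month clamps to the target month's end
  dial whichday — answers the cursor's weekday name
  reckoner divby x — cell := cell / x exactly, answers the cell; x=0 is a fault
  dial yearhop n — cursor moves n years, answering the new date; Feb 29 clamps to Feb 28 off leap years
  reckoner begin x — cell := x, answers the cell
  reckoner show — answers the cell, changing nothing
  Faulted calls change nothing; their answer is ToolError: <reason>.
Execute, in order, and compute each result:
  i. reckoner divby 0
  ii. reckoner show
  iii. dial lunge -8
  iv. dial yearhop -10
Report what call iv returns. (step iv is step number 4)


Step: reckoner divby[x='0']
Result: ToolError: division by zero
Step: reckoner show[]
Result: 0
Step: dial lunge[n='-8']
Result: 1958-07-21
Step: dial yearhop[n='-10']
Result: 1948-07-21

Answer: 1948-07-21


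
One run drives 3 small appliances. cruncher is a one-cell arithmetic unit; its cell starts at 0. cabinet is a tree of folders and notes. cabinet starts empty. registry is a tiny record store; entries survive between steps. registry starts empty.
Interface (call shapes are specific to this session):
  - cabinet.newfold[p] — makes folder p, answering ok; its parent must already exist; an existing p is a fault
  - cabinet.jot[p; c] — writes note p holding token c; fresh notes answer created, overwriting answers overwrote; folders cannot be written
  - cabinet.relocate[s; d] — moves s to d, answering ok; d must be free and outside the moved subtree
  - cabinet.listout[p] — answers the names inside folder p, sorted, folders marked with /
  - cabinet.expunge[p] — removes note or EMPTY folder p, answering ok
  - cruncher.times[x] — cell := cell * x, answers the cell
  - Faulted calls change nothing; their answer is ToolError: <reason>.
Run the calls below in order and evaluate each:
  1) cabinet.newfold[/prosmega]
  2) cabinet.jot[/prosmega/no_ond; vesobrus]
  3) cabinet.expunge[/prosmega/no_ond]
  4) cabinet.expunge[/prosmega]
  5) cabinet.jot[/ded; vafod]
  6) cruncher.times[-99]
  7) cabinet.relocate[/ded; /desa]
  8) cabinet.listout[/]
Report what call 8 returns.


Answer: [desa]

Derivation:
>> cabinet.newfold(p: /prosmega)
<< ok
>> cabinet.jot(p: /prosmega/no_ond, c: vesobrus)
<< created
>> cabinet.expunge(p: /prosmega/no_ond)
<< ok
>> cabinet.expunge(p: /prosmega)
<< ok
>> cabinet.jot(p: /ded, c: vafod)
<< created
>> cruncher.times(x: -99)
<< 0
>> cabinet.relocate(s: /ded, d: /desa)
<< ok
>> cabinet.listout(p: /)
<< [desa]


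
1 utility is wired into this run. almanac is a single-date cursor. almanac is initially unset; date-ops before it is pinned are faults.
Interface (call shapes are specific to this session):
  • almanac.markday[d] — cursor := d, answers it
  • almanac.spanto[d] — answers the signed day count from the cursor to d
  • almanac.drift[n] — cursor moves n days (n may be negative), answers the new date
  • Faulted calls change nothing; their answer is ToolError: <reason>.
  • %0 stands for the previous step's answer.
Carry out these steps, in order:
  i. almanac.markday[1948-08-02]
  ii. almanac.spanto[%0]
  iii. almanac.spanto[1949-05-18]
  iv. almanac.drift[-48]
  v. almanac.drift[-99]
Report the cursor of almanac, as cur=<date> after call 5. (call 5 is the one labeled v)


Answer: cur=1948-03-08

Derivation:
$ almanac.markday d=1948-08-02
:: 1948-08-02
$ almanac.spanto d=%0
:: 0
$ almanac.spanto d=1949-05-18
:: 289
$ almanac.drift n=-48
:: 1948-06-15
$ almanac.drift n=-99
:: 1948-03-08


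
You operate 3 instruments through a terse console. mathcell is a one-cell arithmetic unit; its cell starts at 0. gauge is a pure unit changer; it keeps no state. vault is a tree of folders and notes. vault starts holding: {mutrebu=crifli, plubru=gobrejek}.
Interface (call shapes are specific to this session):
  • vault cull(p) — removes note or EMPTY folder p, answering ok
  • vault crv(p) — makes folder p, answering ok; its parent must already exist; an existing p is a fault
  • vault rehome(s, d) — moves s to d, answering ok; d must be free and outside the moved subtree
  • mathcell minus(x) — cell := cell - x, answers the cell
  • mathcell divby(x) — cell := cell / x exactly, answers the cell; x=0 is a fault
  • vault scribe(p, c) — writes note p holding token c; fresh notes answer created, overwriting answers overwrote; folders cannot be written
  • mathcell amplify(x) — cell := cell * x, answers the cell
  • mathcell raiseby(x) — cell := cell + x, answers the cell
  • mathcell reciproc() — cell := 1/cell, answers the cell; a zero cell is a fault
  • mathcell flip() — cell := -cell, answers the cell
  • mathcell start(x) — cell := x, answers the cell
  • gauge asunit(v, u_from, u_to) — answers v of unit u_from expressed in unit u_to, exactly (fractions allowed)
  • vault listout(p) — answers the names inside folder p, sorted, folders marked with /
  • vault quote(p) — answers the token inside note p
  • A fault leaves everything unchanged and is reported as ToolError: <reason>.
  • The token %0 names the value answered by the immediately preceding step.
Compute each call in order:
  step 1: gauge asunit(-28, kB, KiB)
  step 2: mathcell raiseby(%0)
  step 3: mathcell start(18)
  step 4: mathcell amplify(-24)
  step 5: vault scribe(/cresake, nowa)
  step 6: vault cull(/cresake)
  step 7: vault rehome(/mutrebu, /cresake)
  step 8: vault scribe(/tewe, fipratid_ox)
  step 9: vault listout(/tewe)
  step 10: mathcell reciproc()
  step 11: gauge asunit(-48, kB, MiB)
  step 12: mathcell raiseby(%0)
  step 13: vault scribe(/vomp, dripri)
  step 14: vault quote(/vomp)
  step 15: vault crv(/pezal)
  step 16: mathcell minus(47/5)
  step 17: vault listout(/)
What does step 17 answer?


Answer: [cresake, pezal/, plubru, tewe, vomp]

Derivation:
CALL gauge asunit[-28; kB; KiB]
RET  -875/32
CALL mathcell raiseby[%0]
RET  -875/32
CALL mathcell start[18]
RET  18
CALL mathcell amplify[-24]
RET  -432
CALL vault scribe[/cresake; nowa]
RET  created
CALL vault cull[/cresake]
RET  ok
CALL vault rehome[/mutrebu; /cresake]
RET  ok
CALL vault scribe[/tewe; fipratid_ox]
RET  created
CALL vault listout[/tewe]
RET  ToolError: not a directory
CALL mathcell reciproc[]
RET  -1/432
CALL gauge asunit[-48; kB; MiB]
RET  -375/8192
CALL mathcell raiseby[%0]
RET  -10637/221184
CALL vault scribe[/vomp; dripri]
RET  created
CALL vault quote[/vomp]
RET  dripri
CALL vault crv[/pezal]
RET  ok
CALL mathcell minus[47/5]
RET  -10448833/1105920
CALL vault listout[/]
RET  [cresake, pezal/, plubru, tewe, vomp]


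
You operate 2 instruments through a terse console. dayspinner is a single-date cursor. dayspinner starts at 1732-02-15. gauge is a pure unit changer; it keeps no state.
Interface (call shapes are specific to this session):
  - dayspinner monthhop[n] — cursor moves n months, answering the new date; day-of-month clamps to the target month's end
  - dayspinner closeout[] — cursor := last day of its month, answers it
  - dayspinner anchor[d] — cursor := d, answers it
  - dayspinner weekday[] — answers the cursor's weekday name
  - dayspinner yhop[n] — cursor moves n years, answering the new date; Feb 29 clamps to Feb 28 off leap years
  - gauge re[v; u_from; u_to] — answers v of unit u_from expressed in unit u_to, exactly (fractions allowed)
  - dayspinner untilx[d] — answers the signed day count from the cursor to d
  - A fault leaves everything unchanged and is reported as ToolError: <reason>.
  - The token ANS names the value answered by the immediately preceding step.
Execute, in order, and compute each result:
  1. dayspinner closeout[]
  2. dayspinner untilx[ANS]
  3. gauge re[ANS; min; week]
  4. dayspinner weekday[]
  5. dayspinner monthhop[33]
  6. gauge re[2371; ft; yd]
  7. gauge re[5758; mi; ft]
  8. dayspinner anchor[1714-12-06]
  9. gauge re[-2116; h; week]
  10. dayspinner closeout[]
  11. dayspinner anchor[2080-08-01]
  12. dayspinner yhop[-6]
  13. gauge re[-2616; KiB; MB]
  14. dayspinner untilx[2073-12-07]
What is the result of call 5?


# dayspinner closeout() == 1732-02-29
# dayspinner untilx(ANS) == 0
# gauge re(ANS, min, week) == 0
# dayspinner weekday() == Friday
# dayspinner monthhop(33) == 1734-11-29
# gauge re(2371, ft, yd) == 2371/3
# gauge re(5758, mi, ft) == 30402240
# dayspinner anchor(1714-12-06) == 1714-12-06
# gauge re(-2116, h, week) == -529/42
# dayspinner closeout() == 1714-12-31
# dayspinner anchor(2080-08-01) == 2080-08-01
# dayspinner yhop(-6) == 2074-08-01
# gauge re(-2616, KiB, MB) == -41856/15625
# dayspinner untilx(2073-12-07) == -237

Answer: 1734-11-29


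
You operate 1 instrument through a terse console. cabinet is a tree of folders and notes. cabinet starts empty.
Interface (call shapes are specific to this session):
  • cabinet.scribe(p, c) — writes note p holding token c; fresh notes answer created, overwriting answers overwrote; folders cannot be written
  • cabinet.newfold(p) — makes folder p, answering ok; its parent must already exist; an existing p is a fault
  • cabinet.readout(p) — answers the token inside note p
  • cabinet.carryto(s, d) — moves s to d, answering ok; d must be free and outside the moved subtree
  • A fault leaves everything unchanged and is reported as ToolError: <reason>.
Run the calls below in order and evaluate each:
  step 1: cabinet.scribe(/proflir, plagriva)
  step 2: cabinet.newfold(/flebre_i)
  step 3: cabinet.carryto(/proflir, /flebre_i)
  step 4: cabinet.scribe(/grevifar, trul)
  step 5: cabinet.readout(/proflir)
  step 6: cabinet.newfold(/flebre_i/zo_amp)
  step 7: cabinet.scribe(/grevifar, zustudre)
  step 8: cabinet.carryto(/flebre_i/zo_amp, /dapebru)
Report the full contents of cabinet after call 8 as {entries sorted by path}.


Answer: {dapebru/, flebre_i/, grevifar=zustudre, proflir=plagriva}

Derivation:
Now I run cabinet.scribe using /proflir, plagriva, — result: created.
I run cabinet.newfold using /flebre_i, → ok.
Now I run cabinet.carryto using /proflir, /flebre_i: ToolError: exists.
I call cabinet.scribe using /grevifar, trul, which returns created.
I use cabinet.readout using /proflir, yielding plagriva.
I invoke cabinet.newfold using /flebre_i/zo_amp, yielding ok.
I run cabinet.scribe using /grevifar, zustudre, giving overwrote.
I call cabinet.carryto using /flebre_i/zo_amp, /dapebru, which returns ok.


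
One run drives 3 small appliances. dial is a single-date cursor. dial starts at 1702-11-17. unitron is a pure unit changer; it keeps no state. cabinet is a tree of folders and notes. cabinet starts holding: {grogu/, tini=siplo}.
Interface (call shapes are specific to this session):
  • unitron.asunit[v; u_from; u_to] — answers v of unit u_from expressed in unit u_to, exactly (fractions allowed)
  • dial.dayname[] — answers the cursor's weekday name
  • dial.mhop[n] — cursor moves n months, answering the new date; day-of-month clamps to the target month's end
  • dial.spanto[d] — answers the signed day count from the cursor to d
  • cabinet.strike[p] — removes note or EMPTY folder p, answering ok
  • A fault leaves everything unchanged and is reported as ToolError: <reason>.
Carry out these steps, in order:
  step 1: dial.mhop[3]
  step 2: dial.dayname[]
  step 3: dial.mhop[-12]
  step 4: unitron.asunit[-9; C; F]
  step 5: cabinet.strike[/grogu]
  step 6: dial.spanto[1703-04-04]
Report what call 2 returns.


[in] mhop n: 3
:: 1703-02-17
[in] dayname
:: Saturday
[in] mhop n: -12
:: 1702-02-17
[in] asunit v: -9 u_from: C u_to: F
:: 79/5
[in] strike p: /grogu
:: ok
[in] spanto d: 1703-04-04
:: 411

Answer: Saturday


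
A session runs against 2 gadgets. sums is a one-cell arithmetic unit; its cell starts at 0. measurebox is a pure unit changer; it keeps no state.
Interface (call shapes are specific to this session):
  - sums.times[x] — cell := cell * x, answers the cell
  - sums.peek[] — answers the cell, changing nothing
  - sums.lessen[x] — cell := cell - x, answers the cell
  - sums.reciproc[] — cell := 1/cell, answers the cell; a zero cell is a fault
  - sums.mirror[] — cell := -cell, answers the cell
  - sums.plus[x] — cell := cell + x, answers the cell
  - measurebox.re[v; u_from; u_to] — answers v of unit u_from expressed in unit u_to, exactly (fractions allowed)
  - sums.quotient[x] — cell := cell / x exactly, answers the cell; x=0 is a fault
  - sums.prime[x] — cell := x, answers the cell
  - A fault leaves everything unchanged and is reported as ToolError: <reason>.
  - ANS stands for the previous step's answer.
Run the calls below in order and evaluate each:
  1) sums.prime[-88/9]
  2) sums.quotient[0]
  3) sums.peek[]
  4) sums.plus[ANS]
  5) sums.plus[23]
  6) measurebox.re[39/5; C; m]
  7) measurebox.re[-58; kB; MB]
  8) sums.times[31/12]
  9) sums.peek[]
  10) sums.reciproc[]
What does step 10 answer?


Calling prime on x=-88/9, which returns -88/9.
Invoking quotient on x=0, and observe ToolError: division by zero.
I run peek, giving -88/9.
I invoke plus on x=ANS, and observe -176/9.
I run plus on x=23, giving 31/9.
I run re on v=39/5, u_from=C, u_to=m, and see ToolError: incompatible units.
I run re on v=-58, u_from=kB, u_to=MB, which returns -29/500.
Next I call times on x=31/12, — result: 961/108.
I use peek(), yielding 961/108.
I run reciproc(), — result: 108/961.

Answer: 108/961


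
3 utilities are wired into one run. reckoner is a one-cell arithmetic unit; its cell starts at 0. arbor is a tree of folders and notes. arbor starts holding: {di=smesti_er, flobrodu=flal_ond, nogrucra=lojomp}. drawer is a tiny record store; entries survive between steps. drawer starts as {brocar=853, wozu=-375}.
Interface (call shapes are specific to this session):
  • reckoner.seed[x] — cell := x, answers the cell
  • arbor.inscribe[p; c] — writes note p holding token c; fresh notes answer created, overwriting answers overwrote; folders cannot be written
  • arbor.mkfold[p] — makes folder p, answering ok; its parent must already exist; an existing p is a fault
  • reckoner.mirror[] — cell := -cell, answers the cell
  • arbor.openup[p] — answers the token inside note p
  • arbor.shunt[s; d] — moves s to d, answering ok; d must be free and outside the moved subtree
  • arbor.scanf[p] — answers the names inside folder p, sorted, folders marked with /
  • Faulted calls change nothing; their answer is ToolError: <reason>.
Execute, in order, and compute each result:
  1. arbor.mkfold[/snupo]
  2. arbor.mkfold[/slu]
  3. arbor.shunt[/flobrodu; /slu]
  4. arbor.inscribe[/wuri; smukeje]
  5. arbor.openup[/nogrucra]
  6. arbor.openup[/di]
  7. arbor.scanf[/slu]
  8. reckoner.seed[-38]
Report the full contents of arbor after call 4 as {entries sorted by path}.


// 1. arbor.mkfold(p='/snupo') == ok
// 2. arbor.mkfold(p='/slu') == ok
// 3. arbor.shunt(s='/flobrodu', d='/slu') == ToolError: exists
// 4. arbor.inscribe(p='/wuri', c='smukeje') == created
// 5. arbor.openup(p='/nogrucra') == lojomp
// 6. arbor.openup(p='/di') == smesti_er
// 7. arbor.scanf(p='/slu') == []
// 8. reckoner.seed(x='-38') == -38

Answer: {di=smesti_er, flobrodu=flal_ond, nogrucra=lojomp, slu/, snupo/, wuri=smukeje}


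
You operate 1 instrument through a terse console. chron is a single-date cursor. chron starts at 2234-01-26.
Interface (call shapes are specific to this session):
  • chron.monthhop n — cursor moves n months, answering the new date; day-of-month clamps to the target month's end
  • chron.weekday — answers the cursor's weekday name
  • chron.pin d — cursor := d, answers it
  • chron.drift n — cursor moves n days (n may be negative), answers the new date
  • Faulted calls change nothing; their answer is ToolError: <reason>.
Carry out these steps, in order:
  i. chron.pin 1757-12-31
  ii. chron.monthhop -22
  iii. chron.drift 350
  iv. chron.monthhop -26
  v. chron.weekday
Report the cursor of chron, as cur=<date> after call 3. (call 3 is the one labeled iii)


Step: chron.pin[1757-12-31]
Result: 1757-12-31
Step: chron.monthhop[-22]
Result: 1756-02-29
Step: chron.drift[350]
Result: 1757-02-13
Step: chron.monthhop[-26]
Result: 1754-12-13
Step: chron.weekday[]
Result: Friday

Answer: cur=1757-02-13


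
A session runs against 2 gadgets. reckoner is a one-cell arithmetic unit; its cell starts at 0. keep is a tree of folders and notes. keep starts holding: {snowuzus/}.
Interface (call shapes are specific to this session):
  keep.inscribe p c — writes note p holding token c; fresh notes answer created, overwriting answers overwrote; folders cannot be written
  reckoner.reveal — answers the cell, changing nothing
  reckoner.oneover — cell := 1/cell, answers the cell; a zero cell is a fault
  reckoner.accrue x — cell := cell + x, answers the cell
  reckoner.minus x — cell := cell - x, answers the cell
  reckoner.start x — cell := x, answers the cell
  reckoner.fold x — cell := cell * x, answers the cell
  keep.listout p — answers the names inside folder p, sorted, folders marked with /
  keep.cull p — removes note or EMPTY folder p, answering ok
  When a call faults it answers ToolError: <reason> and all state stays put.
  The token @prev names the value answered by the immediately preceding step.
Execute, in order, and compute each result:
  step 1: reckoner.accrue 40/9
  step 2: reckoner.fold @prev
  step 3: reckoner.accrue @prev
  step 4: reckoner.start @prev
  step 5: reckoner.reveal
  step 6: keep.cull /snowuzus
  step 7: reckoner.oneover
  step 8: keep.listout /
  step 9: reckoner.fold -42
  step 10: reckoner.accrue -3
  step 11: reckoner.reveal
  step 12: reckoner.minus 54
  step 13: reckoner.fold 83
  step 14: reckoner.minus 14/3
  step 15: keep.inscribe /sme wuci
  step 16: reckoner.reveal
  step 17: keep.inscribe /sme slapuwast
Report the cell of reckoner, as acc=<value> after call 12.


Answer: acc=-92901/1600

Derivation:
Step: reckoner.accrue[x=40/9]
Result: 40/9
Step: reckoner.fold[x=@prev]
Result: 1600/81
Step: reckoner.accrue[x=@prev]
Result: 3200/81
Step: reckoner.start[x=@prev]
Result: 3200/81
Step: reckoner.reveal[]
Result: 3200/81
Step: keep.cull[p=/snowuzus]
Result: ok
Step: reckoner.oneover[]
Result: 81/3200
Step: keep.listout[p=/]
Result: []
Step: reckoner.fold[x=-42]
Result: -1701/1600
Step: reckoner.accrue[x=-3]
Result: -6501/1600
Step: reckoner.reveal[]
Result: -6501/1600
Step: reckoner.minus[x=54]
Result: -92901/1600
Step: reckoner.fold[x=83]
Result: -7710783/1600
Step: reckoner.minus[x=14/3]
Result: -23154749/4800
Step: keep.inscribe[p=/sme; c=wuci]
Result: created
Step: reckoner.reveal[]
Result: -23154749/4800
Step: keep.inscribe[p=/sme; c=slapuwast]
Result: overwrote


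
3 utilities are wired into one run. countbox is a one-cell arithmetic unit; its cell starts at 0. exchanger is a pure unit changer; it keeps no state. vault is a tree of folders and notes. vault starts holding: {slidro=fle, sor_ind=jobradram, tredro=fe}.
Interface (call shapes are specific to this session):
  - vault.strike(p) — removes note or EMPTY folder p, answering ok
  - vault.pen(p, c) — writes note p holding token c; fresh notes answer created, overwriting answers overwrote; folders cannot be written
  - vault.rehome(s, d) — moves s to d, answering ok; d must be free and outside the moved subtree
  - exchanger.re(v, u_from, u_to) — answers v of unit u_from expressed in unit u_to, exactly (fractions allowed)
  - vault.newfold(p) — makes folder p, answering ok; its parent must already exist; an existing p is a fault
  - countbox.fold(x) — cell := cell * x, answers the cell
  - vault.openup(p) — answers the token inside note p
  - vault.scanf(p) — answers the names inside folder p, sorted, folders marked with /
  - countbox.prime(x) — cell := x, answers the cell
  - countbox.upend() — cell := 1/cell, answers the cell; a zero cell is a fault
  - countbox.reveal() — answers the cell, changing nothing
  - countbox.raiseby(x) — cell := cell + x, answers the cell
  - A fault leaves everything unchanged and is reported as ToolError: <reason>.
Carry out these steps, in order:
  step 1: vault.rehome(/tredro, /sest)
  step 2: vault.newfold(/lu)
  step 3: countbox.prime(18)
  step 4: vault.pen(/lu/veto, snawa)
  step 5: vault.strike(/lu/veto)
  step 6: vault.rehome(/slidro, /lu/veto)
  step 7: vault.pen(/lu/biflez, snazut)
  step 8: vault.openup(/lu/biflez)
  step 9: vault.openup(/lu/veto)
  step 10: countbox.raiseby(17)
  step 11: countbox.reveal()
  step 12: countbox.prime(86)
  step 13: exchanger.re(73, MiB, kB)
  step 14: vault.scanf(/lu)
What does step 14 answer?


Answer: [biflez, veto]

Derivation:
;; vault.rehome(s=/tredro, d=/sest) : ok
;; vault.newfold(p=/lu) : ok
;; countbox.prime(x=18) : 18
;; vault.pen(p=/lu/veto, c=snawa) : created
;; vault.strike(p=/lu/veto) : ok
;; vault.rehome(s=/slidro, d=/lu/veto) : ok
;; vault.pen(p=/lu/biflez, c=snazut) : created
;; vault.openup(p=/lu/biflez) : snazut
;; vault.openup(p=/lu/veto) : fle
;; countbox.raiseby(x=17) : 35
;; countbox.reveal() : 35
;; countbox.prime(x=86) : 86
;; exchanger.re(v=73, u_from=MiB, u_to=kB) : 9568256/125
;; vault.scanf(p=/lu) : [biflez, veto]


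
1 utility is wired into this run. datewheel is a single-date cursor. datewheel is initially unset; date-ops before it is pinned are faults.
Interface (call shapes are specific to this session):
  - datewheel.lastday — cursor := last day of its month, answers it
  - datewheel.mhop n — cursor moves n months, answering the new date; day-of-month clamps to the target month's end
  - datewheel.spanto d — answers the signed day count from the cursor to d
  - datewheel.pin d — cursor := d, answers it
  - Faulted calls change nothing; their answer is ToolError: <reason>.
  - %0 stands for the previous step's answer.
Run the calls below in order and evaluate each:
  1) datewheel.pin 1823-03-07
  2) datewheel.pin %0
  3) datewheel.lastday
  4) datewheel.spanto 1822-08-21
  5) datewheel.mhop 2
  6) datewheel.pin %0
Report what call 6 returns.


Answer: 1823-05-31

Derivation:
Act: datewheel.pin[d='1823-03-07']
Obs: 1823-03-07
Act: datewheel.pin[d='%0']
Obs: 1823-03-07
Act: datewheel.lastday[]
Obs: 1823-03-31
Act: datewheel.spanto[d='1822-08-21']
Obs: -222
Act: datewheel.mhop[n='2']
Obs: 1823-05-31
Act: datewheel.pin[d='%0']
Obs: 1823-05-31


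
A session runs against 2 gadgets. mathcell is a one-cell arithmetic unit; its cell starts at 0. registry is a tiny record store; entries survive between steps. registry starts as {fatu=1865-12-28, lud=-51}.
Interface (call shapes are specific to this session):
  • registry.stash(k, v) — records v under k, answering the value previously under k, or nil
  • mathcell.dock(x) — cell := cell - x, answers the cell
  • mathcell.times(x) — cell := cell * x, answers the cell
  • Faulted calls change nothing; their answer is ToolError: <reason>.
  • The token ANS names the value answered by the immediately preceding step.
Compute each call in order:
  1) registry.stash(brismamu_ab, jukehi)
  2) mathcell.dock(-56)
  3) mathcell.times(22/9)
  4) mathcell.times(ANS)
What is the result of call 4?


Answer: 1517824/81

Derivation:
;; registry.stash(k='brismamu_ab', v='jukehi') : nil
;; mathcell.dock(x='-56') : 56
;; mathcell.times(x='22/9') : 1232/9
;; mathcell.times(x='ANS') : 1517824/81


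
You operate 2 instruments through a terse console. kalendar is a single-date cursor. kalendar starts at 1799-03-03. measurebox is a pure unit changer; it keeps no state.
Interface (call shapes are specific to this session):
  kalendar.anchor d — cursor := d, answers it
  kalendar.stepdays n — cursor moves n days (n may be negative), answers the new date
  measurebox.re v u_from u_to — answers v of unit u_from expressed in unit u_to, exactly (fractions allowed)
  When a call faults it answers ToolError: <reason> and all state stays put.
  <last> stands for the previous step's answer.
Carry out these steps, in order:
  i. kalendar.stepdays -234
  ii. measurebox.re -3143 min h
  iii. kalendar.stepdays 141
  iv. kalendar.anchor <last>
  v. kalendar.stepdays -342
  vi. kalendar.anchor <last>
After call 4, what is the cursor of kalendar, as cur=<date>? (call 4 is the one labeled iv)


Answer: cur=1798-11-30

Derivation:
Invoking stepdays(n: -234), → 1798-07-12.
Next I call re(v: -3143, u_from: min, u_to: h), — result: -3143/60.
I call stepdays(n: 141), giving 1798-11-30.
Now I run anchor(d: <last>), giving 1798-11-30.
I invoke stepdays(n: -342), → 1797-12-23.
Calling anchor(d: <last>), and observe 1797-12-23.


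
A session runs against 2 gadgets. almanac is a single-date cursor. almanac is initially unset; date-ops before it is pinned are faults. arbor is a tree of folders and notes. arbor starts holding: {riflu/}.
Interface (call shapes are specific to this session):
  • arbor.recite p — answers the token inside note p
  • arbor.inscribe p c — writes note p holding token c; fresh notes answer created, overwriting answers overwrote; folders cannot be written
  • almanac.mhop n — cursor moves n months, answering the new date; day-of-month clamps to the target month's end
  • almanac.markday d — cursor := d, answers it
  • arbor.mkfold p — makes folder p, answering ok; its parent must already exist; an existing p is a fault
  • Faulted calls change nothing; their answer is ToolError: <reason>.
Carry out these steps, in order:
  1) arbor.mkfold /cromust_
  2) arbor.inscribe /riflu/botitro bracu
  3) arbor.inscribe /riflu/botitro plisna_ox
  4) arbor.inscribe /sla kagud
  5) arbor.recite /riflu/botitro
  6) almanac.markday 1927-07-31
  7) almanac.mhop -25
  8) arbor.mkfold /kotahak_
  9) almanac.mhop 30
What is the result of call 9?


Answer: 1927-12-30

Derivation:
# mkfold(p: /cromust_) => ok
# inscribe(p: /riflu/botitro, c: bracu) => created
# inscribe(p: /riflu/botitro, c: plisna_ox) => overwrote
# inscribe(p: /sla, c: kagud) => created
# recite(p: /riflu/botitro) => plisna_ox
# markday(d: 1927-07-31) => 1927-07-31
# mhop(n: -25) => 1925-06-30
# mkfold(p: /kotahak_) => ok
# mhop(n: 30) => 1927-12-30
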